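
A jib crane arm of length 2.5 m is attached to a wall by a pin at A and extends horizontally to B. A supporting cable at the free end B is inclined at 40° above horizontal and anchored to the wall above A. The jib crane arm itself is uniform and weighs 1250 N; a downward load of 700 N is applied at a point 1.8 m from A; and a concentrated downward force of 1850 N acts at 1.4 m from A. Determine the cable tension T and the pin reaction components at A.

T = 3368 N, A_x = 2580 N, A_y = 1635 N

ΣM about A: T·sin40°·2.5 − 1250·1.25 − 700·1.8 − 1850·1.4 = 0 → T = 5412.5/(2.5·0.642788) = 3368.14 ≈ 3368 N.
ΣF_x = 0: A_x − T·cos40° = 0 → A_x = 3368.14 × 0.766044 = 2580 N.
ΣF_y = 0: A_y + T·sin40° − 1250 − 700 − 1850 = 0 → A_y = 3800 − 3368.14 × 0.642788 = 1635 N.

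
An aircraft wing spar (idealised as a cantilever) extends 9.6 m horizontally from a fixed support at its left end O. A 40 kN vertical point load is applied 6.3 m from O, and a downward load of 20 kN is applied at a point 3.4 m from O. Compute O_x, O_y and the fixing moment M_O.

O_x = 0, O_y = 60.00 kN, M_O = 320.0 kN·m

ΣF_x = 0: O_x = 0.
ΣF_y = 0: O_y − 40 − 20 = 0 → O_y = 60.00 kN.
ΣM about O: M_O − 40·6.3 − 20·3.4 = 0 → M_O = 320.0 kN·m.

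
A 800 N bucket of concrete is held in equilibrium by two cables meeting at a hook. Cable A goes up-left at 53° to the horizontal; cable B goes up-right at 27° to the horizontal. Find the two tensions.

ΣF_x = 0: −T_A·cos53° + T_B·cos27° = 0 → T_B = 0.675433·T_A.
ΣF_y = 0: T_A·sin53° + T_B·sin27° = 800.
Substitute: T_A·(0.798636 + 0.675433·0.45399) = 800 → T_A = 723.801 ≈ 723.8 N.
Then T_B = 0.675433 × 723.801 = 488.9 N.

T_A = 723.8 N, T_B = 488.9 N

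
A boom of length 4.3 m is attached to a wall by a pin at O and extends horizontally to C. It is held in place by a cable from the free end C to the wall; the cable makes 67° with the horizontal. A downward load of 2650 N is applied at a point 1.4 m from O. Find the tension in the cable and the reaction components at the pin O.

T = 937.3 N, O_x = 366.2 N, O_y = 1787 N

ΣM about O: T·sin67°·4.3 − 2650·1.4 = 0 → T = 3710/(4.3·0.920505) = 937.301 ≈ 937.3 N.
ΣF_x = 0: O_x − T·cos67° = 0 → O_x = 937.301 × 0.390731 = 366.2 N.
ΣF_y = 0: O_y + T·sin67° − 2650 = 0 → O_y = 2650 − 937.301 × 0.920505 = 1787 N.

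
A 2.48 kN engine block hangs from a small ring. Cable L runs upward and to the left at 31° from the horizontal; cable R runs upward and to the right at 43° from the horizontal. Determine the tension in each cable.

ΣF_x = 0: −T_L·cos31° + T_R·cos43° = 0 → T_R = 1.17203·T_L.
ΣF_y = 0: T_L·sin31° + T_R·sin43° = 2.48.
Substitute: T_L·(0.515038 + 1.17203·0.681998) = 2.48 → T_L = 1.88685 ≈ 1.887 kN.
Then T_R = 1.17203 × 1.88685 = 2.211 kN.

T_L = 1.887 kN, T_R = 2.211 kN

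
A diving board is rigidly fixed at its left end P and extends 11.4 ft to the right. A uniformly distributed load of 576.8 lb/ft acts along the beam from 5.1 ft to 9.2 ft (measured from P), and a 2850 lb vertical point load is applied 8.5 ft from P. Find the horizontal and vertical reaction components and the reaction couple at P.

Resultant of the distributed load: 576.8 × 4.1 = 2364.88 lb at 7.15 ft from P.
ΣF_x = 0: P_x = 0.
ΣF_y = 0: P_y − 576.8·4.1 − 2850 = 0 → P_y = 5215 lb.
ΣM about P: M_P − (576.8·4.1)·7.15 − 2850·8.5 = 0 → M_P = 41130 lb·ft.

P_x = 0, P_y = 5215 lb, M_P = 41130 lb·ft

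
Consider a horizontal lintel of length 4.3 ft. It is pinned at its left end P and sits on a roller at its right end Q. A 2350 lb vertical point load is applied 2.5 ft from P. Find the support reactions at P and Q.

ΣM about P: Q_y·4.3 − 2350·2.5 = 0 → Q_y = 5875/4.3 = 1366.28 ≈ 1366 lb.
ΣF_y = 0: P_y + 1366.28 − 2350 = 0 → P_y = 983.7 lb.
ΣF_x = 0: no horizontal applied forces, so P_x = 0.

P_x = 0, P_y = 983.7 lb, Q_y = 1366 lb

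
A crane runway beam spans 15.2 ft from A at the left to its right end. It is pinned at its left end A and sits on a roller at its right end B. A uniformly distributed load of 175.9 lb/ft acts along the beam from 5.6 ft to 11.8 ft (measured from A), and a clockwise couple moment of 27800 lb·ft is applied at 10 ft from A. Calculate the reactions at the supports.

Resultant of the distributed load: 175.9 × 6.2 = 1090.58 lb at 8.7 ft from A.
Moments about A: B_y·15.2 − (175.9·6.2)·8.7 − 27800 = 0 → B_y = 37288.046/15.2 = 2453.16 ≈ 2453 lb.
ΣF_y = 0: A_y + 2453.16 − 175.9·6.2 = 0 → A_y = -1363 lb.
ΣF_x = 0: no horizontal applied forces, so A_x = 0.

A_x = 0, A_y = -1363 lb, B_y = 2453 lb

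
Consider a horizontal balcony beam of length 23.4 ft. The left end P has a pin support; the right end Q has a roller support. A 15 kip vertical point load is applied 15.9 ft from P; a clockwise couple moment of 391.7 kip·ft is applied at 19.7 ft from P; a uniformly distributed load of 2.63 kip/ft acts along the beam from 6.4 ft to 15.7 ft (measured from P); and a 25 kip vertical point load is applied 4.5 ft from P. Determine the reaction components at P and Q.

Resultant of the distributed load: 2.63 × 9.3 = 24.459 kip at 11.05 ft from P.
Taking moments about P: Q_y·23.4 − 15·15.9 − 391.7 − (2.63·9.3)·11.05 − 25·4.5 = 0 → Q_y = 1012.97195/23.4 = 43.2894 ≈ 43.29 kip.
ΣF_y = 0: P_y + 43.2894 − 15 − 2.63·9.3 − 25 = 0 → P_y = 21.17 kip.
ΣF_x = 0: no horizontal applied forces, so P_x = 0.

P_x = 0, P_y = 21.17 kip, Q_y = 43.29 kip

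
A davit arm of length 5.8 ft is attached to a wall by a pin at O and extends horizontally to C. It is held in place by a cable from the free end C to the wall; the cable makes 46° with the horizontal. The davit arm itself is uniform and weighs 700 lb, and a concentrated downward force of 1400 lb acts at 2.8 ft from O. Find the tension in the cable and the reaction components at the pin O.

T = 1426 lb, O_x = 990.7 lb, O_y = 1074 lb

ΣM about O: T·sin46°·5.8 − 700·2.9 − 1400·2.8 = 0 → T = 5950/(5.8·0.71934) = 1426.12 ≈ 1426 lb.
ΣF_x = 0: O_x − T·cos46° = 0 → O_x = 1426.12 × 0.694658 = 990.7 lb.
ΣF_y = 0: O_y + T·sin46° − 700 − 1400 = 0 → O_y = 2100 − 1426.12 × 0.71934 = 1074 lb.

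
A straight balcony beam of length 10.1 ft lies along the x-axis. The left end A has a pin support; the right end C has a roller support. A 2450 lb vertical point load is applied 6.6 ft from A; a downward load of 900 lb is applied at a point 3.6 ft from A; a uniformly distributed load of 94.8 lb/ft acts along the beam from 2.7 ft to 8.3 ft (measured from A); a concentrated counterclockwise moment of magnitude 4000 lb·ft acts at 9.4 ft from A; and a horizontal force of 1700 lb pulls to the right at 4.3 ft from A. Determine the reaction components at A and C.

A_x = -1700 lb, A_y = 2066 lb, C_y = 1815 lb

Resultant of the distributed load: 94.8 × 5.6 = 530.88 lb at 5.5 ft from A.
Moments about A: C_y·10.1 − 2450·6.6 − 900·3.6 − (94.8·5.6)·5.5 + 4000 = 0 → C_y = 18329.84/10.1 = 1814.84 ≈ 1815 lb.
ΣF_y = 0: A_y + 1814.84 − 2450 − 900 − 94.8·5.6 = 0 → A_y = 2066 lb.
ΣF_x = 0: A_x + 1700 = 0 → A_x = -1700 lb.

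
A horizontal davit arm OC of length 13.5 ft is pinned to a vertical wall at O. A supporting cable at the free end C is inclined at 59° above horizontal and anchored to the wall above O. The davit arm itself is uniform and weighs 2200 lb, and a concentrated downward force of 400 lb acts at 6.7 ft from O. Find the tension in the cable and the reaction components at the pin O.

T = 1515 lb, O_x = 780.2 lb, O_y = 1301 lb

ΣM about O: T·sin59°·13.5 − 2200·6.75 − 400·6.7 = 0 → T = 17530/(13.5·0.857167) = 1514.9 ≈ 1515 lb.
ΣF_x = 0: O_x − T·cos59° = 0 → O_x = 1514.9 × 0.515038 = 780.2 lb.
ΣF_y = 0: O_y + T·sin59° − 2200 − 400 = 0 → O_y = 2600 − 1514.9 × 0.857167 = 1301 lb.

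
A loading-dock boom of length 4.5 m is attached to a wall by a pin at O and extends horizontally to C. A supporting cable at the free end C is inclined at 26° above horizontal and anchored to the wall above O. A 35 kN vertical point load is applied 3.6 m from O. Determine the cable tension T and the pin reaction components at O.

T = 63.87 kN, O_x = 57.41 kN, O_y = 7.000 kN

ΣM about O: T·sin26°·4.5 − 35·3.6 = 0 → T = 126/(4.5·0.438371) = 63.8728 ≈ 63.87 kN.
ΣF_x = 0: O_x − T·cos26° = 0 → O_x = 63.8728 × 0.898794 = 57.41 kN.
ΣF_y = 0: O_y + T·sin26° − 35 = 0 → O_y = 35 − 63.8728 × 0.438371 = 7.000 kN.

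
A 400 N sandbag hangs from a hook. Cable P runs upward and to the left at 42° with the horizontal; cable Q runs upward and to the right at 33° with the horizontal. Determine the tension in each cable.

ΣF_x = 0: −T_P·cos42° + T_Q·cos33° = 0 → T_Q = 0.886099·T_P.
ΣF_y = 0: T_P·sin42° + T_Q·sin33° = 400.
Substitute: T_P·(0.669131 + 0.886099·0.544639) = 400 → T_P = 347.302 ≈ 347.3 N.
Then T_Q = 0.886099 × 347.302 = 307.7 N.

T_P = 347.3 N, T_Q = 307.7 N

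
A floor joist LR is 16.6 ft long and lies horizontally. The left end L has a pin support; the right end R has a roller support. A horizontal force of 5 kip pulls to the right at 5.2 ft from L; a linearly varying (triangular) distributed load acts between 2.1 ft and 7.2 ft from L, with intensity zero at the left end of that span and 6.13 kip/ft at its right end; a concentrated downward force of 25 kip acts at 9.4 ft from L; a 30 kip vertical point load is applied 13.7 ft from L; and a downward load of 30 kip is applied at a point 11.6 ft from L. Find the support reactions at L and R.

Resultant of the triangular load: ½ × 6.13 × 5.1 = 15.6315 kip, acting at 5.5 ft from L (one-third of the span from the peak).
ΣM about L: R_y·16.6 − (½·6.13·5.1)·5.5 − 25·9.4 − 30·13.7 − 30·11.6 = 0 → R_y = 1079.97325/16.6 = 65.0586 ≈ 65.06 kip.
ΣF_y = 0: L_y + 65.0586 − ½·6.13·5.1 − 25 − 30 − 30 = 0 → L_y = 35.57 kip.
ΣF_x = 0: L_x + 5 = 0 → L_x = -5.000 kip.

L_x = -5.000 kip, L_y = 35.57 kip, R_y = 65.06 kip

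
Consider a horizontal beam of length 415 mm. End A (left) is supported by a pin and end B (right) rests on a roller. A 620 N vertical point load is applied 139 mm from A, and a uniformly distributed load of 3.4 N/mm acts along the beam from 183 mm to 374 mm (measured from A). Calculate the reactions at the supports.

A_x = 0, A_y = 625.9 N, B_y = 643.5 N

Resultant of the distributed load: 3.4 × 191 = 649.4 N at 278.5 mm from A.
Moments about A: B_y·415 − 620·139 − (3.4·191)·278.5 = 0 → B_y = 267037.9/415 = 643.465 ≈ 643.5 N.
ΣF_y = 0: A_y + 643.465 − 620 − 3.4·191 = 0 → A_y = 625.9 N.
ΣF_x = 0: no horizontal applied forces, so A_x = 0.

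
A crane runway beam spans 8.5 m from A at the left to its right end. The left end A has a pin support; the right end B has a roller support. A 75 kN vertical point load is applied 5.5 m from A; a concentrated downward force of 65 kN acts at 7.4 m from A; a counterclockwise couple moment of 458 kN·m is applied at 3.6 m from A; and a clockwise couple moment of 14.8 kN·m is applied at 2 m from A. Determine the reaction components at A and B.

A_x = 0, A_y = 87.02 kN, B_y = 52.98 kN

Moments about A: B_y·8.5 − 75·5.5 − 65·7.4 + 458 − 14.8 = 0 → B_y = 450.3/8.5 = 52.9765 ≈ 52.98 kN.
ΣF_y = 0: A_y + 52.9765 − 75 − 65 = 0 → A_y = 87.02 kN.
ΣF_x = 0: no horizontal applied forces, so A_x = 0.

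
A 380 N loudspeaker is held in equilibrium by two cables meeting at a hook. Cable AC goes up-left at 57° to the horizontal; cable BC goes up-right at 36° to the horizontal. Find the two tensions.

T_AC = 307.8 N, T_BC = 207.2 N

ΣF_x = 0: −T_AC·cos57° + T_BC·cos36° = 0 → T_BC = 0.673211·T_AC.
ΣF_y = 0: T_AC·sin57° + T_BC·sin36° = 380.
Substitute: T_AC·(0.838671 + 0.673211·0.587785) = 380 → T_AC = 307.848 ≈ 307.8 N.
Then T_BC = 0.673211 × 307.848 = 207.2 N.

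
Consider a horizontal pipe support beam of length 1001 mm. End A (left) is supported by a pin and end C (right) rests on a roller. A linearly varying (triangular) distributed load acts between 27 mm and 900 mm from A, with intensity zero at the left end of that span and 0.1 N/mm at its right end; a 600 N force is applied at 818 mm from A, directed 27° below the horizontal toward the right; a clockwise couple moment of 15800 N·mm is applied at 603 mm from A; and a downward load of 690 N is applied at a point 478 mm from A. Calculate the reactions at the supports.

A_x = -534.6 N, A_y = 411.6 N, C_y = 594.4 N

Resultant of the triangular load: ½ × 0.1 × 873 = 43.65 N, acting at 609 mm from A (one-third of the span from the peak).
Taking moments about A: C_y·1001 − (½·0.1·873)·609 − 600·sin27°·818 − 15800 − 690·478 = 0 → C_y = 595021/1001 = 594.427 ≈ 594.4 N.
ΣF_y = 0: A_y + 594.427 − ½·0.1·873 − 600·sin27° − 690 = 0 → A_y = 411.6 N.
ΣF_x = 0: A_x + 600·cos27° = 0 → A_x = -534.6 N.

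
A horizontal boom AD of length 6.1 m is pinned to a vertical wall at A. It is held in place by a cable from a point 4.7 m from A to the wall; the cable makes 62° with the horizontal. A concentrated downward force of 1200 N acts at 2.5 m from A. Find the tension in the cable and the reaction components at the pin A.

T = 722.9 N, A_x = 339.4 N, A_y = 561.7 N

ΣM about A: T·sin62°·4.7 − 1200·2.5 = 0 → T = 3000/(4.7·0.882948) = 722.917 ≈ 722.9 N.
ΣF_x = 0: A_x − T·cos62° = 0 → A_x = 722.917 × 0.469472 = 339.4 N.
ΣF_y = 0: A_y + T·sin62° − 1200 = 0 → A_y = 1200 − 722.917 × 0.882948 = 561.7 N.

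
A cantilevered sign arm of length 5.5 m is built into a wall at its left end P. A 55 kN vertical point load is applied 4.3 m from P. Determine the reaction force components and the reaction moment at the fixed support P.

P_x = 0, P_y = 55.00 kN, M_P = 236.5 kN·m

ΣF_x = 0: P_x = 0.
ΣF_y = 0: P_y − 55 = 0 → P_y = 55.00 kN.
ΣM about P: M_P − 55·4.3 = 0 → M_P = 236.5 kN·m.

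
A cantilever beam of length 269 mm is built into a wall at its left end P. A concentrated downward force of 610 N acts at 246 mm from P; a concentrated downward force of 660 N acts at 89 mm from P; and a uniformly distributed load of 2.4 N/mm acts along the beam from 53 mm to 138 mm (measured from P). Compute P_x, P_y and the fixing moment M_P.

P_x = 0, P_y = 1474 N, M_P = 228300 N·mm

Resultant of the distributed load: 2.4 × 85 = 204 N at 95.5 mm from P.
ΣF_x = 0: P_x = 0.
ΣF_y = 0: P_y − 610 − 660 − 2.4·85 = 0 → P_y = 1474 N.
ΣM about P: M_P − 610·246 − 660·89 − (2.4·85)·95.5 = 0 → M_P = 228300 N·mm.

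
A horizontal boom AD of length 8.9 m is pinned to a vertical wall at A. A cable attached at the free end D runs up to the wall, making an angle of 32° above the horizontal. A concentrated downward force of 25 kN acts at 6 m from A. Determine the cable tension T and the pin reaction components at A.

T = 31.80 kN, A_x = 26.97 kN, A_y = 8.146 kN

ΣM about A: T·sin32°·8.9 − 25·6 = 0 → T = 150/(8.9·0.529919) = 31.8047 ≈ 31.80 kN.
ΣF_x = 0: A_x − T·cos32° = 0 → A_x = 31.8047 × 0.848048 = 26.97 kN.
ΣF_y = 0: A_y + T·sin32° − 25 = 0 → A_y = 25 − 31.8047 × 0.529919 = 8.146 kN.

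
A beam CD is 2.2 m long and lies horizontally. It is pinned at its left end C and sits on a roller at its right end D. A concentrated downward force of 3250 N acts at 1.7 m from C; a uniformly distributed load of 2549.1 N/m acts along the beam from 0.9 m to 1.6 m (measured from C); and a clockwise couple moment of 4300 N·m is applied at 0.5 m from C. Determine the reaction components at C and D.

C_x = 0, C_y = -445.4 N, D_y = 5480 N

Resultant of the distributed load: 2549.1 × 0.7 = 1784.37 N at 1.25 m from C.
Taking moments about C: D_y·2.2 − 3250·1.7 − (2549.1·0.7)·1.25 − 4300 = 0 → D_y = 12055.4625/2.2 = 5479.76 ≈ 5480 N.
ΣF_y = 0: C_y + 5479.76 − 3250 − 2549.1·0.7 = 0 → C_y = -445.4 N.
ΣF_x = 0: no horizontal applied forces, so C_x = 0.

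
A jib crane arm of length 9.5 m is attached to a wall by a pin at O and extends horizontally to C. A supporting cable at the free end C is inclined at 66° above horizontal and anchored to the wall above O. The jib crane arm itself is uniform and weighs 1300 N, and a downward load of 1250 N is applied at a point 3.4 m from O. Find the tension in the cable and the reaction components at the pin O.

ΣM about O: T·sin66°·9.5 − 1300·4.75 − 1250·3.4 = 0 → T = 10425/(9.5·0.913545) = 1201.22 ≈ 1201 N.
ΣF_x = 0: O_x − T·cos66° = 0 → O_x = 1201.22 × 0.406737 = 488.6 N.
ΣF_y = 0: O_y + T·sin66° − 1300 − 1250 = 0 → O_y = 2550 − 1201.22 × 0.913545 = 1453 N.

T = 1201 N, O_x = 488.6 N, O_y = 1453 N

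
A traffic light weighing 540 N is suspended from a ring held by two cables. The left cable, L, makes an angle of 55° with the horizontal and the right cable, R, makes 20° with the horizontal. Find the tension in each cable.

ΣF_x = 0: −T_L·cos55° + T_R·cos20° = 0 → T_R = 0.610387·T_L.
ΣF_y = 0: T_L·sin55° + T_R·sin20° = 540.
Substitute: T_L·(0.819152 + 0.610387·0.34202) = 540 → T_L = 525.334 ≈ 525.3 N.
Then T_R = 0.610387 × 525.334 = 320.7 N.

T_L = 525.3 N, T_R = 320.7 N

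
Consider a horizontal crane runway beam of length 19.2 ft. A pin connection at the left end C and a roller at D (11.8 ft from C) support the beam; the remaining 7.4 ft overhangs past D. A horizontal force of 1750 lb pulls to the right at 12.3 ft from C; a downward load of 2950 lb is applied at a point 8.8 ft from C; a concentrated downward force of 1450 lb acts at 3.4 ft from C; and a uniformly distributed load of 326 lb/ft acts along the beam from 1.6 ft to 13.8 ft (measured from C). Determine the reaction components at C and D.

C_x = -1750 lb, C_y = 3164 lb, D_y = 5213 lb

Resultant of the distributed load: 326 × 12.2 = 3977.2 lb at 7.7 ft from C.
ΣM about C: D_y·11.8 − 2950·8.8 − 1450·3.4 − (326·12.2)·7.7 = 0 → D_y = 61514.44/11.8 = 5213.09 ≈ 5213 lb.
ΣF_y = 0: C_y + 5213.09 − 2950 − 1450 − 326·12.2 = 0 → C_y = 3164 lb.
ΣF_x = 0: C_x + 1750 = 0 → C_x = -1750 lb.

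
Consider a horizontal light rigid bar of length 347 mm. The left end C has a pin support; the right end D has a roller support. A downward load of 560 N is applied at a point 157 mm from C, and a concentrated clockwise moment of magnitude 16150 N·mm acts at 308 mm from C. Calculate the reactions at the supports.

ΣM about C: D_y·347 − 560·157 − 16150 = 0 → D_y = 104070/347 = 299.914 ≈ 299.9 N.
ΣF_y = 0: C_y + 299.914 − 560 = 0 → C_y = 260.1 N.
ΣF_x = 0: no horizontal applied forces, so C_x = 0.

C_x = 0, C_y = 260.1 N, D_y = 299.9 N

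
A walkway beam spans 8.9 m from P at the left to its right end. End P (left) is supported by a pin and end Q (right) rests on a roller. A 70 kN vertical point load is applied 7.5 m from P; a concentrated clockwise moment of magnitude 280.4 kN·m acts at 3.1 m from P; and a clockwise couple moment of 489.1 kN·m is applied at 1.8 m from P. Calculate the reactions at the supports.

P_x = 0, P_y = -75.45 kN, Q_y = 145.4 kN

Moments about P: Q_y·8.9 − 70·7.5 − 280.4 − 489.1 = 0 → Q_y = 1294.5/8.9 = 145.449 ≈ 145.4 kN.
ΣF_y = 0: P_y + 145.449 − 70 = 0 → P_y = -75.45 kN.
ΣF_x = 0: no horizontal applied forces, so P_x = 0.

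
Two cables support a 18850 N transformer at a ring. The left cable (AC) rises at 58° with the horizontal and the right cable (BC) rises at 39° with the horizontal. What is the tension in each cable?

T_AC = 14760 N, T_BC = 10060 N

ΣF_x = 0: −T_AC·cos58° + T_BC·cos39° = 0 → T_BC = 0.681879·T_AC.
ΣF_y = 0: T_AC·sin58° + T_BC·sin39° = 18850.
Substitute: T_AC·(0.848048 + 0.681879·0.62932) = 18850 → T_AC = 14759.2 ≈ 14760 N.
Then T_BC = 0.681879 × 14759.2 = 10060 N.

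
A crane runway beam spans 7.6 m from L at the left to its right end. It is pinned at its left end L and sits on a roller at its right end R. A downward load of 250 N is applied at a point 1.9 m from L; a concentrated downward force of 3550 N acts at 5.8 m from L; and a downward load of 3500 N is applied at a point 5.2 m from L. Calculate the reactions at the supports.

L_x = 0, L_y = 2134 N, R_y = 5166 N

Moments about L: R_y·7.6 − 250·1.9 − 3550·5.8 − 3500·5.2 = 0 → R_y = 39265/7.6 = 5166.45 ≈ 5166 N.
ΣF_y = 0: L_y + 5166.45 − 250 − 3550 − 3500 = 0 → L_y = 2134 N.
ΣF_x = 0: no horizontal applied forces, so L_x = 0.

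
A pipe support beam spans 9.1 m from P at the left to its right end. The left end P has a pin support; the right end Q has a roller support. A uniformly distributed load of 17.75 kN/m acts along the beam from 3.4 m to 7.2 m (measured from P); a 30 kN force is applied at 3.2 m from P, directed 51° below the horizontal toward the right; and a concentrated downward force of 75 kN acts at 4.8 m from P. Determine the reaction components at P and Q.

P_x = -18.88 kN, P_y = 78.72 kN, Q_y = 87.04 kN

Resultant of the distributed load: 17.75 × 3.8 = 67.45 kN at 5.3 m from P.
Moments about P: Q_y·9.1 − (17.75·3.8)·5.3 − 30·sin51°·3.2 − 75·4.8 = 0 → Q_y = 792.091/9.1 = 87.043 ≈ 87.04 kN.
ΣF_y = 0: P_y + 87.043 − 17.75·3.8 − 30·sin51° − 75 = 0 → P_y = 78.72 kN.
ΣF_x = 0: P_x + 30·cos51° = 0 → P_x = -18.88 kN.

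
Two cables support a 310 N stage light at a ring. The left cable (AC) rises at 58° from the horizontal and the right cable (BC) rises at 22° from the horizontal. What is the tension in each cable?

T_AC = 291.9 N, T_BC = 166.8 N

ΣF_x = 0: −T_AC·cos58° + T_BC·cos22° = 0 → T_BC = 0.571536·T_AC.
ΣF_y = 0: T_AC·sin58° + T_BC·sin22° = 310.
Substitute: T_AC·(0.848048 + 0.571536·0.374607) = 310 → T_AC = 291.861 ≈ 291.9 N.
Then T_BC = 0.571536 × 291.861 = 166.8 N.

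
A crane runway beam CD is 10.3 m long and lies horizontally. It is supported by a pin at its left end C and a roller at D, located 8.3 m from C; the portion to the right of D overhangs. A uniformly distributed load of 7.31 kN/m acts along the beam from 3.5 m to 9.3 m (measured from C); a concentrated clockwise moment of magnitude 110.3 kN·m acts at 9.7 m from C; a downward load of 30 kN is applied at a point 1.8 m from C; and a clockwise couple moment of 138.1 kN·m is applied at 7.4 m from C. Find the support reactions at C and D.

C_x = 0, C_y = 3.272 kN, D_y = 69.13 kN

Resultant of the distributed load: 7.31 × 5.8 = 42.398 kN at 6.4 m from C.
Moments about C: D_y·8.3 − (7.31·5.8)·6.4 − 110.3 − 30·1.8 − 138.1 = 0 → D_y = 573.7472/8.3 = 69.1262 ≈ 69.13 kN.
ΣF_y = 0: C_y + 69.1262 − 7.31·5.8 − 30 = 0 → C_y = 3.272 kN.
ΣF_x = 0: no horizontal applied forces, so C_x = 0.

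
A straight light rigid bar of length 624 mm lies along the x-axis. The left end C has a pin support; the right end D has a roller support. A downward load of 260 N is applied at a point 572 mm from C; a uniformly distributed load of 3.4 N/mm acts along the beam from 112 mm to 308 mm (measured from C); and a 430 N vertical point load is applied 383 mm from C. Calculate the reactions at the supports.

Resultant of the distributed load: 3.4 × 196 = 666.4 N at 210 mm from C.
ΣM about C: D_y·624 − 260·572 − (3.4·196)·210 − 430·383 = 0 → D_y = 453354/624 = 726.529 ≈ 726.5 N.
ΣF_y = 0: C_y + 726.529 − 260 − 3.4·196 − 430 = 0 → C_y = 629.9 N.
ΣF_x = 0: no horizontal applied forces, so C_x = 0.

C_x = 0, C_y = 629.9 N, D_y = 726.5 N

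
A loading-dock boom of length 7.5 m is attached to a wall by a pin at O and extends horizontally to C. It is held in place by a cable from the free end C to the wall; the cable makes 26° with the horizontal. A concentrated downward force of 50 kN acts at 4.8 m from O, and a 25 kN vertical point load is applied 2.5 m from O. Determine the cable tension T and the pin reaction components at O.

T = 92.01 kN, O_x = 82.70 kN, O_y = 34.67 kN

ΣM about O: T·sin26°·7.5 − 50·4.8 − 25·2.5 = 0 → T = 302.5/(7.5·0.438371) = 92.0073 ≈ 92.01 kN.
ΣF_x = 0: O_x − T·cos26° = 0 → O_x = 92.0073 × 0.898794 = 82.70 kN.
ΣF_y = 0: O_y + T·sin26° − 50 − 25 = 0 → O_y = 75 − 92.0073 × 0.438371 = 34.67 kN.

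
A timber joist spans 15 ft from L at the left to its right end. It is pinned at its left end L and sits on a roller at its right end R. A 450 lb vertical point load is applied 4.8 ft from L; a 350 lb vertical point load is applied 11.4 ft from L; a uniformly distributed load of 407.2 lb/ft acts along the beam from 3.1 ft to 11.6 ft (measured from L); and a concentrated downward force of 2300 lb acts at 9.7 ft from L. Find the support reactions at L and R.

Resultant of the distributed load: 407.2 × 8.5 = 3461.2 lb at 7.35 ft from L.
ΣM about L: R_y·15 − 450·4.8 − 350·11.4 − (407.2·8.5)·7.35 − 2300·9.7 = 0 → R_y = 53899.82/15 = 3593.32 ≈ 3593 lb.
ΣF_y = 0: L_y + 3593.32 − 450 − 350 − 407.2·8.5 − 2300 = 0 → L_y = 2968 lb.
ΣF_x = 0: no horizontal applied forces, so L_x = 0.

L_x = 0, L_y = 2968 lb, R_y = 3593 lb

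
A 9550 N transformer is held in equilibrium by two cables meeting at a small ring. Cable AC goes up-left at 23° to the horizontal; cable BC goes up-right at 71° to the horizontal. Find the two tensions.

T_AC = 3117 N, T_BC = 8812 N

ΣF_x = 0: −T_AC·cos23° + T_BC·cos71° = 0 → T_BC = 2.82738·T_AC.
ΣF_y = 0: T_AC·sin23° + T_BC·sin71° = 9550.
Substitute: T_AC·(0.390731 + 2.82738·0.945519) = 9550 → T_AC = 3116.77 ≈ 3117 N.
Then T_BC = 2.82738 × 3116.77 = 8812 N.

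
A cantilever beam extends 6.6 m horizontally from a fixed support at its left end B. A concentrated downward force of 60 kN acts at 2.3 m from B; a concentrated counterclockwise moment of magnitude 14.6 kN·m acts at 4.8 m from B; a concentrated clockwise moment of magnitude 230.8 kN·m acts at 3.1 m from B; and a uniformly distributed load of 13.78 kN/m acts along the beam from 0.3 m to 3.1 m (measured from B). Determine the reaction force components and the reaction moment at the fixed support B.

Resultant of the distributed load: 13.78 × 2.8 = 38.584 kN at 1.7 m from B.
ΣF_x = 0: B_x = 0.
ΣF_y = 0: B_y − 60 − 13.78·2.8 = 0 → B_y = 98.58 kN.
ΣM about B: M_B − 60·2.3 + 14.6 − 230.8 − (13.78·2.8)·1.7 = 0 → M_B = 419.8 kN·m.

B_x = 0, B_y = 98.58 kN, M_B = 419.8 kN·m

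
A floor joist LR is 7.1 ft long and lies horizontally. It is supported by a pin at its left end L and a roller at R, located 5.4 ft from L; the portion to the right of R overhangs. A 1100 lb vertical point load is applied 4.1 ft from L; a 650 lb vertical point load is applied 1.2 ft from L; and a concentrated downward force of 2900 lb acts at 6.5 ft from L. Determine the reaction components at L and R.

L_x = 0, L_y = 179.6 lb, R_y = 4470 lb

ΣM about L: R_y·5.4 − 1100·4.1 − 650·1.2 − 2900·6.5 = 0 → R_y = 24140/5.4 = 4470.37 ≈ 4470 lb.
ΣF_y = 0: L_y + 4470.37 − 1100 − 650 − 2900 = 0 → L_y = 179.6 lb.
ΣF_x = 0: no horizontal applied forces, so L_x = 0.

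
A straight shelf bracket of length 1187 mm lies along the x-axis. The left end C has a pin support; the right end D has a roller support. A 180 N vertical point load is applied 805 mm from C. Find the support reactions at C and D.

Taking moments about C: D_y·1187 − 180·805 = 0 → D_y = 144900/1187 = 122.072 ≈ 122.1 N.
ΣF_y = 0: C_y + 122.072 − 180 = 0 → C_y = 57.93 N.
ΣF_x = 0: no horizontal applied forces, so C_x = 0.

C_x = 0, C_y = 57.93 N, D_y = 122.1 N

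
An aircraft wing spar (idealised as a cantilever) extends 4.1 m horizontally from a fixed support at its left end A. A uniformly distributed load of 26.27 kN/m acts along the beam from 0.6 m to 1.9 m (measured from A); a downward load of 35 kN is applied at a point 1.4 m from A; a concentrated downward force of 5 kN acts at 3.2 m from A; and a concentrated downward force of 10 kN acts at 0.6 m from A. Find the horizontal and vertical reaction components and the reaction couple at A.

A_x = 0, A_y = 84.15 kN, M_A = 113.7 kN·m

Resultant of the distributed load: 26.27 × 1.3 = 34.151 kN at 1.25 m from A.
ΣF_x = 0: A_x = 0.
ΣF_y = 0: A_y − 26.27·1.3 − 35 − 5 − 10 = 0 → A_y = 84.15 kN.
ΣM about A: M_A − (26.27·1.3)·1.25 − 35·1.4 − 5·3.2 − 10·0.6 = 0 → M_A = 113.7 kN·m.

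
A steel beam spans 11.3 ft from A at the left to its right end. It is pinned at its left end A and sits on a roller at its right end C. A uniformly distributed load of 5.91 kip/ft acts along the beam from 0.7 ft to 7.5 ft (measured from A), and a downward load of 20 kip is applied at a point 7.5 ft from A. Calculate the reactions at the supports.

Resultant of the distributed load: 5.91 × 6.8 = 40.188 kip at 4.1 ft from A.
Taking moments about A: C_y·11.3 − (5.91·6.8)·4.1 − 20·7.5 = 0 → C_y = 314.7708/11.3 = 27.8558 ≈ 27.86 kip.
ΣF_y = 0: A_y + 27.8558 − 5.91·6.8 − 20 = 0 → A_y = 32.33 kip.
ΣF_x = 0: no horizontal applied forces, so A_x = 0.

A_x = 0, A_y = 32.33 kip, C_y = 27.86 kip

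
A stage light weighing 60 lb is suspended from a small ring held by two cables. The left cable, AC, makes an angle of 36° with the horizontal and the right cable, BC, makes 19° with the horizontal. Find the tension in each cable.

T_AC = 69.26 lb, T_BC = 59.26 lb

ΣF_x = 0: −T_AC·cos36° + T_BC·cos19° = 0 → T_BC = 0.855633·T_AC.
ΣF_y = 0: T_AC·sin36° + T_BC·sin19° = 60.
Substitute: T_AC·(0.587785 + 0.855633·0.325568) = 60 → T_AC = 69.2559 ≈ 69.26 lb.
Then T_BC = 0.855633 × 69.2559 = 59.26 lb.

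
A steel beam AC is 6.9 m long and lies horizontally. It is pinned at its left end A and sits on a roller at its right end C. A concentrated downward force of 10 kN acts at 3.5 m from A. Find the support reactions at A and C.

ΣM about A: C_y·6.9 − 10·3.5 = 0 → C_y = 35/6.9 = 5.07246 ≈ 5.072 kN.
ΣF_y = 0: A_y + 5.07246 − 10 = 0 → A_y = 4.928 kN.
ΣF_x = 0: no horizontal applied forces, so A_x = 0.

A_x = 0, A_y = 4.928 kN, C_y = 5.072 kN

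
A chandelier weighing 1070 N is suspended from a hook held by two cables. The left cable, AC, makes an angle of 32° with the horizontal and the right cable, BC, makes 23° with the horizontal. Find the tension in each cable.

T_AC = 1202 N, T_BC = 1108 N

ΣF_x = 0: −T_AC·cos32° + T_BC·cos23° = 0 → T_BC = 0.921286·T_AC.
ΣF_y = 0: T_AC·sin32° + T_BC·sin23° = 1070.
Substitute: T_AC·(0.529919 + 0.921286·0.390731) = 1070 → T_AC = 1202.39 ≈ 1202 N.
Then T_BC = 0.921286 × 1202.39 = 1108 N.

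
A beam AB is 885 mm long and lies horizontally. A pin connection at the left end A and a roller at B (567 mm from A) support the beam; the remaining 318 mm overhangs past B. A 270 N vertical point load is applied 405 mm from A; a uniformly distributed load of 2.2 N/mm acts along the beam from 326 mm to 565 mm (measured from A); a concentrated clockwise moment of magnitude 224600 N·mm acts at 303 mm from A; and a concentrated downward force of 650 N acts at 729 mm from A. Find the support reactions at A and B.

A_x = 0, A_y = -392.0 N, B_y = 1838 N

Resultant of the distributed load: 2.2 × 239 = 525.8 N at 445.5 mm from A.
Taking moments about A: B_y·567 − 270·405 − (2.2·239)·445.5 − 224600 − 650·729 = 0 → B_y = 1042043.9/567 = 1837.82 ≈ 1838 N.
ΣF_y = 0: A_y + 1837.82 − 270 − 2.2·239 − 650 = 0 → A_y = -392.0 N.
ΣF_x = 0: no horizontal applied forces, so A_x = 0.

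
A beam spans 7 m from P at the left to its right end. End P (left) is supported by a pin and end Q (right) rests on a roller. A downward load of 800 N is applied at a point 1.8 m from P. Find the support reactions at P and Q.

P_x = 0, P_y = 594.3 N, Q_y = 205.7 N

ΣM about P: Q_y·7 − 800·1.8 = 0 → Q_y = 1440/7 = 205.714 ≈ 205.7 N.
ΣF_y = 0: P_y + 205.714 − 800 = 0 → P_y = 594.3 N.
ΣF_x = 0: no horizontal applied forces, so P_x = 0.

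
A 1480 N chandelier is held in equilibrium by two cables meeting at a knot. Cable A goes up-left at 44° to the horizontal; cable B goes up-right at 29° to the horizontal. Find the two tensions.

T_A = 1354 N, T_B = 1113 N

ΣF_x = 0: −T_A·cos44° + T_B·cos29° = 0 → T_B = 0.82246·T_A.
ΣF_y = 0: T_A·sin44° + T_B·sin29° = 1480.
Substitute: T_A·(0.694658 + 0.82246·0.48481) = 1480 → T_A = 1353.58 ≈ 1354 N.
Then T_B = 0.82246 × 1353.58 = 1113 N.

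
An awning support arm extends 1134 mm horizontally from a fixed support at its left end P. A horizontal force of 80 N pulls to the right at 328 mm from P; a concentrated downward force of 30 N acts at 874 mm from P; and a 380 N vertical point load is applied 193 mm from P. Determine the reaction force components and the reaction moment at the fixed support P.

ΣF_x = 0: P_x + 80 = 0 → P_x = -80.00 N.
ΣF_y = 0: P_y − 30 − 380 = 0 → P_y = 410.0 N.
ΣM about P: M_P − 30·874 − 380·193 = 0 → M_P = 99560 N·mm.

P_x = -80.00 N, P_y = 410.0 N, M_P = 99560 N·mm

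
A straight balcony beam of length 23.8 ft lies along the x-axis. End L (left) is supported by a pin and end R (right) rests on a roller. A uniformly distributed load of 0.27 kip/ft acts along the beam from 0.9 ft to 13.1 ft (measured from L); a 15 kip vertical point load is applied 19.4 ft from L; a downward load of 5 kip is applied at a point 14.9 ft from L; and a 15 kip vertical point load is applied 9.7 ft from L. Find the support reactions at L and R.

Resultant of the distributed load: 0.27 × 12.2 = 3.294 kip at 7 ft from L.
Taking moments about L: R_y·23.8 − (0.27·12.2)·7 − 15·19.4 − 5·14.9 − 15·9.7 = 0 → R_y = 534.058/23.8 = 22.4394 ≈ 22.44 kip.
ΣF_y = 0: L_y + 22.4394 − 0.27·12.2 − 15 − 5 − 15 = 0 → L_y = 15.85 kip.
ΣF_x = 0: no horizontal applied forces, so L_x = 0.

L_x = 0, L_y = 15.85 kip, R_y = 22.44 kip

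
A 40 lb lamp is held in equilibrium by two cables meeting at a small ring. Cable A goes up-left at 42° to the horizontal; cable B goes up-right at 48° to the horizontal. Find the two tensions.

T_A = 26.77 lb, T_B = 29.73 lb

ΣF_x = 0: −T_A·cos42° + T_B·cos48° = 0 → T_B = 1.11061·T_A.
ΣF_y = 0: T_A·sin42° + T_B·sin48° = 40.
Substitute: T_A·(0.669131 + 1.11061·0.743145) = 40 → T_A = 26.7652 ≈ 26.77 lb.
Then T_B = 1.11061 × 26.7652 = 29.73 lb.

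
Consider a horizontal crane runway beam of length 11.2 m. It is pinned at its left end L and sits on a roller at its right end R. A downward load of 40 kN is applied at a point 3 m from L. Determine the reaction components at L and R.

L_x = 0, L_y = 29.29 kN, R_y = 10.71 kN

Taking moments about L: R_y·11.2 − 40·3 = 0 → R_y = 120/11.2 = 10.7143 ≈ 10.71 kN.
ΣF_y = 0: L_y + 10.7143 − 40 = 0 → L_y = 29.29 kN.
ΣF_x = 0: no horizontal applied forces, so L_x = 0.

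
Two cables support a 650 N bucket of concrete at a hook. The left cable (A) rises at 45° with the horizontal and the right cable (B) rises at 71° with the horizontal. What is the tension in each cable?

ΣF_x = 0: −T_A·cos45° + T_B·cos71° = 0 → T_B = 2.17192·T_A.
ΣF_y = 0: T_A·sin45° + T_B·sin71° = 650.
Substitute: T_A·(0.707107 + 2.17192·0.945519) = 650 → T_A = 235.448 ≈ 235.4 N.
Then T_B = 2.17192 × 235.448 = 511.4 N.

T_A = 235.4 N, T_B = 511.4 N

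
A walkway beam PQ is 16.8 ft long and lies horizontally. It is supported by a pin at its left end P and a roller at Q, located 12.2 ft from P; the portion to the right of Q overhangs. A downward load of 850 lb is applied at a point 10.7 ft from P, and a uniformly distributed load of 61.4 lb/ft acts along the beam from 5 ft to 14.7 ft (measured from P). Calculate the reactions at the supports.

Resultant of the distributed load: 61.4 × 9.7 = 595.58 lb at 9.85 ft from P.
ΣM about P: Q_y·12.2 − 850·10.7 − (61.4·9.7)·9.85 = 0 → Q_y = 14961.463/12.2 = 1226.35 ≈ 1226 lb.
ΣF_y = 0: P_y + 1226.35 − 850 − 61.4·9.7 = 0 → P_y = 219.2 lb.
ΣF_x = 0: no horizontal applied forces, so P_x = 0.

P_x = 0, P_y = 219.2 lb, Q_y = 1226 lb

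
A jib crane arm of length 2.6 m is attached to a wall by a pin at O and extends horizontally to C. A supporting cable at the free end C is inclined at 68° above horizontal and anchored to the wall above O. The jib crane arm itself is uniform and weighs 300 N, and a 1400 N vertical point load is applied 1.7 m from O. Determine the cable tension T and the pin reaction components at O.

T = 1149 N, O_x = 430.4 N, O_y = 634.6 N

ΣM about O: T·sin68°·2.6 − 300·1.3 − 1400·1.7 = 0 → T = 2770/(2.6·0.927184) = 1149.05 ≈ 1149 N.
ΣF_x = 0: O_x − T·cos68° = 0 → O_x = 1149.05 × 0.374607 = 430.4 N.
ΣF_y = 0: O_y + T·sin68° − 300 − 1400 = 0 → O_y = 1700 − 1149.05 × 0.927184 = 634.6 N.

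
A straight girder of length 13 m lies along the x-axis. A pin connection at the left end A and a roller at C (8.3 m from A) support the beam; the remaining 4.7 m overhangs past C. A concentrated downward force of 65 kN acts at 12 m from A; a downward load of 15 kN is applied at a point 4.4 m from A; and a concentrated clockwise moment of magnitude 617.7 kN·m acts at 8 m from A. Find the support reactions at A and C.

Taking moments about A: C_y·8.3 − 65·12 − 15·4.4 − 617.7 = 0 → C_y = 1463.7/8.3 = 176.349 ≈ 176.3 kN.
ΣF_y = 0: A_y + 176.349 − 65 − 15 = 0 → A_y = -96.35 kN.
ΣF_x = 0: no horizontal applied forces, so A_x = 0.

A_x = 0, A_y = -96.35 kN, C_y = 176.3 kN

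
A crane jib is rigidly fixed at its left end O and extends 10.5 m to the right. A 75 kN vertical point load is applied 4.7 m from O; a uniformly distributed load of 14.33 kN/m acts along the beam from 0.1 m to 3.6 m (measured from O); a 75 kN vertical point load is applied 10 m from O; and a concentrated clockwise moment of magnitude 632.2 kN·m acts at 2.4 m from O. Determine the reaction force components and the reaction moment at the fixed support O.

Resultant of the distributed load: 14.33 × 3.5 = 50.155 kN at 1.85 m from O.
ΣF_x = 0: O_x = 0.
ΣF_y = 0: O_y − 75 − 14.33·3.5 − 75 = 0 → O_y = 200.2 kN.
ΣM about O: M_O − 75·4.7 − (14.33·3.5)·1.85 − 75·10 − 632.2 = 0 → M_O = 1827 kN·m.

O_x = 0, O_y = 200.2 kN, M_O = 1827 kN·m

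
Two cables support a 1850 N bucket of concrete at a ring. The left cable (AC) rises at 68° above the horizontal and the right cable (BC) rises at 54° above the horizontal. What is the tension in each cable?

T_AC = 1282 N, T_BC = 817.2 N

ΣF_x = 0: −T_AC·cos68° + T_BC·cos54° = 0 → T_BC = 0.637319·T_AC.
ΣF_y = 0: T_AC·sin68° + T_BC·sin54° = 1850.
Substitute: T_AC·(0.927184 + 0.637319·0.809017) = 1850 → T_AC = 1282.24 ≈ 1282 N.
Then T_BC = 0.637319 × 1282.24 = 817.2 N.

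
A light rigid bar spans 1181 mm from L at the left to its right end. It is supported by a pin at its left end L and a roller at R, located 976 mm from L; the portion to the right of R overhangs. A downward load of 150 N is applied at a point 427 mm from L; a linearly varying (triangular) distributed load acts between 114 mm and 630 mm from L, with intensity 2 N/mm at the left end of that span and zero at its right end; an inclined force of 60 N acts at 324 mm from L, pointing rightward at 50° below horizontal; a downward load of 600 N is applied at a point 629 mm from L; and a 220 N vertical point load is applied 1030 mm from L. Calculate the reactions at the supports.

L_x = -38.57 N, L_y = 681.0 N, R_y = 850.9 N

Resultant of the triangular load: ½ × 2 × 516 = 516 N, acting at 286 mm from L (one-third of the span from the peak).
ΣM about L: R_y·976 − 150·427 − (½·2·516)·286 − 60·sin50°·324 − 600·629 − 220·1030 = 0 → R_y = 830518/976 = 850.941 ≈ 850.9 N.
ΣF_y = 0: L_y + 850.941 − 150 − ½·2·516 − 60·sin50° − 600 − 220 = 0 → L_y = 681.0 N.
ΣF_x = 0: L_x + 60·cos50° = 0 → L_x = -38.57 N.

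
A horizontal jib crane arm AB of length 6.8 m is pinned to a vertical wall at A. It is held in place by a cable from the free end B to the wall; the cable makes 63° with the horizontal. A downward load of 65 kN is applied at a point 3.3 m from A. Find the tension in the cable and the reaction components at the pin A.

T = 35.40 kN, A_x = 16.07 kN, A_y = 33.46 kN

ΣM about A: T·sin63°·6.8 − 65·3.3 = 0 → T = 214.5/(6.8·0.891007) = 35.4028 ≈ 35.40 kN.
ΣF_x = 0: A_x − T·cos63° = 0 → A_x = 35.4028 × 0.45399 = 16.07 kN.
ΣF_y = 0: A_y + T·sin63° − 65 = 0 → A_y = 65 − 35.4028 × 0.891007 = 33.46 kN.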